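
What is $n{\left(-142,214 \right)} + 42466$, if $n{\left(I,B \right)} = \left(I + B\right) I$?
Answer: $32242$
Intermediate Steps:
$n{\left(I,B \right)} = I \left(B + I\right)$ ($n{\left(I,B \right)} = \left(B + I\right) I = I \left(B + I\right)$)
$n{\left(-142,214 \right)} + 42466 = - 142 \left(214 - 142\right) + 42466 = \left(-142\right) 72 + 42466 = -10224 + 42466 = 32242$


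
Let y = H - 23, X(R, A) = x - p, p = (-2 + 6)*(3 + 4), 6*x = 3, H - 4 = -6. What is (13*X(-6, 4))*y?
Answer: 17875/2 ≈ 8937.5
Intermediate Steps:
H = -2 (H = 4 - 6 = -2)
x = ½ (x = (⅙)*3 = ½ ≈ 0.50000)
p = 28 (p = 4*7 = 28)
X(R, A) = -55/2 (X(R, A) = ½ - 1*28 = ½ - 28 = -55/2)
y = -25 (y = -2 - 23 = -25)
(13*X(-6, 4))*y = (13*(-55/2))*(-25) = -715/2*(-25) = 17875/2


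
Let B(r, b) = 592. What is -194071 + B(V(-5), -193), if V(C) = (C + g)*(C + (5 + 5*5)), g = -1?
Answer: -193479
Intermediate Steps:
V(C) = (-1 + C)*(30 + C) (V(C) = (C - 1)*(C + (5 + 5*5)) = (-1 + C)*(C + (5 + 25)) = (-1 + C)*(C + 30) = (-1 + C)*(30 + C))
-194071 + B(V(-5), -193) = -194071 + 592 = -193479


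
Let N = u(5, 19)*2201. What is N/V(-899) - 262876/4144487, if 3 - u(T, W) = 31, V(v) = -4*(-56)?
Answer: -9124118895/33155896 ≈ -275.19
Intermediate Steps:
V(v) = 224
u(T, W) = -28 (u(T, W) = 3 - 1*31 = 3 - 31 = -28)
N = -61628 (N = -28*2201 = -61628)
N/V(-899) - 262876/4144487 = -61628/224 - 262876/4144487 = -61628*1/224 - 262876*1/4144487 = -2201/8 - 262876/4144487 = -9124118895/33155896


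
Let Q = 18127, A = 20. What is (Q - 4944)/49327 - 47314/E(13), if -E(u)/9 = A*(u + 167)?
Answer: 1380493439/799097400 ≈ 1.7276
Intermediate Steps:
E(u) = -30060 - 180*u (E(u) = -180*(u + 167) = -180*(167 + u) = -9*(3340 + 20*u) = -30060 - 180*u)
(Q - 4944)/49327 - 47314/E(13) = (18127 - 4944)/49327 - 47314/(-30060 - 180*13) = 13183*(1/49327) - 47314/(-30060 - 2340) = 13183/49327 - 47314/(-32400) = 13183/49327 - 47314*(-1/32400) = 13183/49327 + 23657/16200 = 1380493439/799097400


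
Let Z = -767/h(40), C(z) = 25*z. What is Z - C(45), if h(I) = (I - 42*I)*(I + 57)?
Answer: -178964233/159080 ≈ -1125.0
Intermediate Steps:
h(I) = -41*I*(57 + I) (h(I) = (-41*I)*(57 + I) = -41*I*(57 + I))
Z = 767/159080 (Z = -767*(-1/(1640*(57 + 40))) = -767/((-41*40*97)) = -767/(-159080) = -767*(-1/159080) = 767/159080 ≈ 0.0048215)
Z - C(45) = 767/159080 - 25*45 = 767/159080 - 1*1125 = 767/159080 - 1125 = -178964233/159080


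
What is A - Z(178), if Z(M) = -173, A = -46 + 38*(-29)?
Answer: -975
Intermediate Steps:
A = -1148 (A = -46 - 1102 = -1148)
A - Z(178) = -1148 - 1*(-173) = -1148 + 173 = -975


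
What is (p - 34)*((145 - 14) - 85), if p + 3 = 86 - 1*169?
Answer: -5520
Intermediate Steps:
p = -86 (p = -3 + (86 - 1*169) = -3 + (86 - 169) = -3 - 83 = -86)
(p - 34)*((145 - 14) - 85) = (-86 - 34)*((145 - 14) - 85) = -120*(131 - 85) = -120*46 = -5520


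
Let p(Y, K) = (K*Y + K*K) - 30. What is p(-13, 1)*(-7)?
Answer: 294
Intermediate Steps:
p(Y, K) = -30 + K² + K*Y (p(Y, K) = (K*Y + K²) - 30 = (K² + K*Y) - 30 = -30 + K² + K*Y)
p(-13, 1)*(-7) = (-30 + 1² + 1*(-13))*(-7) = (-30 + 1 - 13)*(-7) = -42*(-7) = 294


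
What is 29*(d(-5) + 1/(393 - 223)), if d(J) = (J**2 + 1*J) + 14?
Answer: 167649/170 ≈ 986.17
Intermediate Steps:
d(J) = 14 + J + J**2 (d(J) = (J**2 + J) + 14 = (J + J**2) + 14 = 14 + J + J**2)
29*(d(-5) + 1/(393 - 223)) = 29*((14 - 5 + (-5)**2) + 1/(393 - 223)) = 29*((14 - 5 + 25) + 1/170) = 29*(34 + 1/170) = 29*(5781/170) = 167649/170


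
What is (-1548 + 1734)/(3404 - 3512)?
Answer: -31/18 ≈ -1.7222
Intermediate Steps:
(-1548 + 1734)/(3404 - 3512) = 186/(-108) = 186*(-1/108) = -31/18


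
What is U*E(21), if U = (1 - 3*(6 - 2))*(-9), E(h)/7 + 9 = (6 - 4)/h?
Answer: -6171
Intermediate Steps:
E(h) = -63 + 14/h (E(h) = -63 + 7*((6 - 4)/h) = -63 + 7*(2/h) = -63 + 14/h)
U = 99 (U = (1 - 3*4)*(-9) = (1 - 12)*(-9) = -11*(-9) = 99)
U*E(21) = 99*(-63 + 14/21) = 99*(-63 + 14*(1/21)) = 99*(-63 + 2/3) = 99*(-187/3) = -6171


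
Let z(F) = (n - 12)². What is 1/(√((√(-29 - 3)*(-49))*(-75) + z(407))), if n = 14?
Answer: 1/(2*√(1 + 3675*I*√2)) ≈ 0.0049047 - 0.0049037*I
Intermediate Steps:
z(F) = 4 (z(F) = (14 - 12)² = 2² = 4)
1/(√((√(-29 - 3)*(-49))*(-75) + z(407))) = 1/(√((√(-29 - 3)*(-49))*(-75) + 4)) = 1/(√((√(-32)*(-49))*(-75) + 4)) = 1/(√(((4*I*√2)*(-49))*(-75) + 4)) = 1/(√(-196*I*√2*(-75) + 4)) = 1/(√(14700*I*√2 + 4)) = 1/(√(4 + 14700*I*√2)) = (4 + 14700*I*√2)^(-½)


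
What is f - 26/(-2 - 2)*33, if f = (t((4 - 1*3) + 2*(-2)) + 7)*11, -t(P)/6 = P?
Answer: 979/2 ≈ 489.50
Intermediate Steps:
t(P) = -6*P
f = 275 (f = (-6*((4 - 1*3) + 2*(-2)) + 7)*11 = (-6*((4 - 3) - 4) + 7)*11 = (-6*(1 - 4) + 7)*11 = (-6*(-3) + 7)*11 = (18 + 7)*11 = 25*11 = 275)
f - 26/(-2 - 2)*33 = 275 - 26/(-2 - 2)*33 = 275 - 26/(-4)*33 = 275 - 26*(-1/4)*33 = 275 + (13/2)*33 = 275 + 429/2 = 979/2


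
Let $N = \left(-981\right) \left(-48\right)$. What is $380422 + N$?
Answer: $427510$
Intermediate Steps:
$N = 47088$
$380422 + N = 380422 + 47088 = 427510$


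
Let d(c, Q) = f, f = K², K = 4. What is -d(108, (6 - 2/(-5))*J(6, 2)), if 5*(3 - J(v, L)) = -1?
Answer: -16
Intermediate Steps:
J(v, L) = 16/5 (J(v, L) = 3 - ⅕*(-1) = 3 + ⅕ = 16/5)
f = 16 (f = 4² = 16)
d(c, Q) = 16
-d(108, (6 - 2/(-5))*J(6, 2)) = -1*16 = -16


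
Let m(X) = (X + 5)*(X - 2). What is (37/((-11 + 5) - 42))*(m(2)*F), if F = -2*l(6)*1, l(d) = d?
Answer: 0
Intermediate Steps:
m(X) = (-2 + X)*(5 + X) (m(X) = (5 + X)*(-2 + X) = (-2 + X)*(5 + X))
F = -12 (F = -2*6*1 = -12*1 = -12)
(37/((-11 + 5) - 42))*(m(2)*F) = (37/((-11 + 5) - 42))*((-10 + 2² + 3*2)*(-12)) = (37/(-6 - 42))*((-10 + 4 + 6)*(-12)) = (37/(-48))*(0*(-12)) = (37*(-1/48))*0 = -37/48*0 = 0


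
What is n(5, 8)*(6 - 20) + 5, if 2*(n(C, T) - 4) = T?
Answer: -107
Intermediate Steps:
n(C, T) = 4 + T/2
n(5, 8)*(6 - 20) + 5 = (4 + (½)*8)*(6 - 20) + 5 = (4 + 4)*(-14) + 5 = 8*(-14) + 5 = -112 + 5 = -107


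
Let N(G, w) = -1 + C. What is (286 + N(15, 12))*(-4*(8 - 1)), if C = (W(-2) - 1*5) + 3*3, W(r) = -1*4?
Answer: -7980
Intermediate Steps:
W(r) = -4
C = 0 (C = (-4 - 1*5) + 3*3 = (-4 - 5) + 9 = -9 + 9 = 0)
N(G, w) = -1 (N(G, w) = -1 + 0 = -1)
(286 + N(15, 12))*(-4*(8 - 1)) = (286 - 1)*(-4*(8 - 1)) = 285*(-4*7) = 285*(-28) = -7980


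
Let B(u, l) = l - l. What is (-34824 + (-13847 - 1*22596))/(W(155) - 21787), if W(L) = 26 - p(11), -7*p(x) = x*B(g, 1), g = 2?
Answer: 71267/21761 ≈ 3.2750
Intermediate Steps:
B(u, l) = 0
p(x) = 0 (p(x) = -x*0/7 = -⅐*0 = 0)
W(L) = 26 (W(L) = 26 - 1*0 = 26 + 0 = 26)
(-34824 + (-13847 - 1*22596))/(W(155) - 21787) = (-34824 + (-13847 - 1*22596))/(26 - 21787) = (-34824 + (-13847 - 22596))/(-21761) = (-34824 - 36443)*(-1/21761) = -71267*(-1/21761) = 71267/21761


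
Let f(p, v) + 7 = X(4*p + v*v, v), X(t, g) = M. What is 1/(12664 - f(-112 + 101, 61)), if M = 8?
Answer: 1/12663 ≈ 7.8970e-5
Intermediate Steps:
X(t, g) = 8
f(p, v) = 1 (f(p, v) = -7 + 8 = 1)
1/(12664 - f(-112 + 101, 61)) = 1/(12664 - 1*1) = 1/(12664 - 1) = 1/12663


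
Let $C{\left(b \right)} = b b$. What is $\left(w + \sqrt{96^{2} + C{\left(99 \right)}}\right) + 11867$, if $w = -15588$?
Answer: $-3721 + 3 \sqrt{2113} \approx -3583.1$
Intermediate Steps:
$C{\left(b \right)} = b^{2}$
$\left(w + \sqrt{96^{2} + C{\left(99 \right)}}\right) + 11867 = \left(-15588 + \sqrt{96^{2} + 99^{2}}\right) + 11867 = \left(-15588 + \sqrt{9216 + 9801}\right) + 11867 = \left(-15588 + \sqrt{19017}\right) + 11867 = \left(-15588 + 3 \sqrt{2113}\right) + 11867 = -3721 + 3 \sqrt{2113}$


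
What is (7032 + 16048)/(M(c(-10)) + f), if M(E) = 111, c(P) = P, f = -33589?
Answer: -11540/16739 ≈ -0.68941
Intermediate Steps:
(7032 + 16048)/(M(c(-10)) + f) = (7032 + 16048)/(111 - 33589) = 23080/(-33478) = 23080*(-1/33478) = -11540/16739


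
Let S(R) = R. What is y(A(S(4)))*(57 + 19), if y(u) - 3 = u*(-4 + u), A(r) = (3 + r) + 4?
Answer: 6080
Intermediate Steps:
A(r) = 7 + r
y(u) = 3 + u*(-4 + u)
y(A(S(4)))*(57 + 19) = (3 + (7 + 4)² - 4*(7 + 4))*(57 + 19) = (3 + 11² - 4*11)*76 = (3 + 121 - 44)*76 = 80*76 = 6080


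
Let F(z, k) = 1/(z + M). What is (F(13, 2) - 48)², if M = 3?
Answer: 588289/256 ≈ 2298.0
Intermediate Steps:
F(z, k) = 1/(3 + z) (F(z, k) = 1/(z + 3) = 1/(3 + z))
(F(13, 2) - 48)² = (1/(3 + 13) - 48)² = (1/16 - 48)² = (-767/16)² = 588289/256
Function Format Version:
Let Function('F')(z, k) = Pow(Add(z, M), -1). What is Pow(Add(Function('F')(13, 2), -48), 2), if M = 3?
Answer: Rational(588289, 256) ≈ 2298.0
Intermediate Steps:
Function('F')(z, k) = Pow(Add(3, z), -1) (Function('F')(z, k) = Pow(Add(z, 3), -1) = Pow(Add(3, z), -1))
Pow(Add(Function('F')(13, 2), -48), 2) = Pow(Add(Pow(Add(3, 13), -1), -48), 2) = Pow(Add(Pow(16, -1), -48), 2) = Pow(Add(Rational(1, 16), -48), 2) = Pow(Rational(-767, 16), 2) = Rational(588289, 256)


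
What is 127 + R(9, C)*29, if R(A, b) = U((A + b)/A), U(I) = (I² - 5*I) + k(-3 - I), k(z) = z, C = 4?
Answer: -12217/81 ≈ -150.83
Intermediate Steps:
U(I) = -3 + I² - 6*I (U(I) = (I² - 5*I) + (-3 - I) = -3 + I² - 6*I)
R(A, b) = -3 + (A + b)²/A² - 6*(A + b)/A (R(A, b) = -3 + ((A + b)/A)² - 6*(A + b)/A = -3 + (A + b)²/A² - 6*(A + b)/A)
127 + R(9, C)*29 = 127 + (-8 + 4²/9² - 4*4/9)*29 = 127 + (-8 + (1/81)*16 - 4*4*⅑)*29 = 127 + (-8 + 16/81 - 16/9)*29 = 127 - 776/81*29 = 127 - 22504/81 = -12217/81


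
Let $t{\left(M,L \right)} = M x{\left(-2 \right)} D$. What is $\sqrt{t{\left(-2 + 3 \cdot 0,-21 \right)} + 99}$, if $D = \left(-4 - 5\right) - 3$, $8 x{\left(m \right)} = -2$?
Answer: $\sqrt{93} \approx 9.6436$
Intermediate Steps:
$x{\left(m \right)} = - \frac{1}{4}$ ($x{\left(m \right)} = \frac{1}{8} \left(-2\right) = - \frac{1}{4}$)
$D = -12$ ($D = -9 - 3 = -12$)
$t{\left(M,L \right)} = 3 M$ ($t{\left(M,L \right)} = M \left(- \frac{1}{4}\right) \left(-12\right) = - \frac{M}{4} \left(-12\right) = 3 M$)
$\sqrt{t{\left(-2 + 3 \cdot 0,-21 \right)} + 99} = \sqrt{3 \left(-2 + 3 \cdot 0\right) + 99} = \sqrt{3 \left(-2 + 0\right) + 99} = \sqrt{3 \left(-2\right) + 99} = \sqrt{-6 + 99} = \sqrt{93}$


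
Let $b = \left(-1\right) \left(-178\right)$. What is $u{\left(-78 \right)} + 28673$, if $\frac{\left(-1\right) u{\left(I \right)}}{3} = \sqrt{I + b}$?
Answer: $28643$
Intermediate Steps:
$b = 178$
$u{\left(I \right)} = - 3 \sqrt{178 + I}$ ($u{\left(I \right)} = - 3 \sqrt{I + 178} = - 3 \sqrt{178 + I}$)
$u{\left(-78 \right)} + 28673 = - 3 \sqrt{178 - 78} + 28673 = - 3 \sqrt{100} + 28673 = \left(-3\right) 10 + 28673 = -30 + 28673 = 28643$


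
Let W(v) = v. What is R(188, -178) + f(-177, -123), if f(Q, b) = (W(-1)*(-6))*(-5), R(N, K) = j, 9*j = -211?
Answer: -481/9 ≈ -53.444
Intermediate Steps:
j = -211/9 (j = (⅑)*(-211) = -211/9 ≈ -23.444)
R(N, K) = -211/9
f(Q, b) = -30 (f(Q, b) = -1*(-6)*(-5) = 6*(-5) = -30)
R(188, -178) + f(-177, -123) = -211/9 - 30 = -481/9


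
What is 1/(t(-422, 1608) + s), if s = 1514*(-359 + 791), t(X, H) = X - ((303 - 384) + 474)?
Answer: 1/653233 ≈ 1.5308e-6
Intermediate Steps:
t(X, H) = -393 + X (t(X, H) = X - (-81 + 474) = X - 1*393 = X - 393 = -393 + X)
s = 654048 (s = 1514*432 = 654048)
1/(t(-422, 1608) + s) = 1/((-393 - 422) + 654048) = 1/(-815 + 654048) = 1/653233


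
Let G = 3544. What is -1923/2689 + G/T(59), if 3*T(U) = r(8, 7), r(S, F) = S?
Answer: 3571758/2689 ≈ 1328.3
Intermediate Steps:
T(U) = 8/3 (T(U) = (1/3)*8 = 8/3)
-1923/2689 + G/T(59) = -1923/2689 + 3544/(8/3) = -1923*1/2689 + 3544*(3/8) = -1923/2689 + 1329 = 3571758/2689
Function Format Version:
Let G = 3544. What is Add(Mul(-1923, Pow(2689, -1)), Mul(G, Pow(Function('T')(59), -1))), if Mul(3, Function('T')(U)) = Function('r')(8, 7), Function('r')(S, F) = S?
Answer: Rational(3571758, 2689) ≈ 1328.3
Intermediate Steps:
Function('T')(U) = Rational(8, 3) (Function('T')(U) = Mul(Rational(1, 3), 8) = Rational(8, 3))
Add(Mul(-1923, Pow(2689, -1)), Mul(G, Pow(Function('T')(59), -1))) = Add(Mul(-1923, Pow(2689, -1)), Mul(3544, Pow(Rational(8, 3), -1))) = Add(Mul(-1923, Rational(1, 2689)), Mul(3544, Rational(3, 8))) = Add(Rational(-1923, 2689), 1329) = Rational(3571758, 2689)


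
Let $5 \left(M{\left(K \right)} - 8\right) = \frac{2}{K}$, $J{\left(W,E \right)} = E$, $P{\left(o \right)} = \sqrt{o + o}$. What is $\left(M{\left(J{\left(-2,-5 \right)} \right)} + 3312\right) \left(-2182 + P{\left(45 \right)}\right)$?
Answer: $- \frac{181101636}{25} + \frac{248994 \sqrt{10}}{25} \approx -7.2126 \cdot 10^{6}$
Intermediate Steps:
$P{\left(o \right)} = \sqrt{2} \sqrt{o}$ ($P{\left(o \right)} = \sqrt{2 o} = \sqrt{2} \sqrt{o}$)
$M{\left(K \right)} = 8 + \frac{2}{5 K}$ ($M{\left(K \right)} = 8 + \frac{2 \frac{1}{K}}{5} = 8 + \frac{2}{5 K}$)
$\left(M{\left(J{\left(-2,-5 \right)} \right)} + 3312\right) \left(-2182 + P{\left(45 \right)}\right) = \left(\left(8 + \frac{2}{5 \left(-5\right)}\right) + 3312\right) \left(-2182 + \sqrt{2} \sqrt{45}\right) = \left(\left(8 + \frac{2}{5} \left(- \frac{1}{5}\right)\right) + 3312\right) \left(-2182 + \sqrt{2} \cdot 3 \sqrt{5}\right) = \left(\left(8 - \frac{2}{25}\right) + 3312\right) \left(-2182 + 3 \sqrt{10}\right) = \left(\frac{198}{25} + 3312\right) \left(-2182 + 3 \sqrt{10}\right) = \frac{82998 \left(-2182 + 3 \sqrt{10}\right)}{25} = - \frac{181101636}{25} + \frac{248994 \sqrt{10}}{25}$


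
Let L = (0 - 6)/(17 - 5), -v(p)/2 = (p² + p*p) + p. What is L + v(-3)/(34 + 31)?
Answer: -25/26 ≈ -0.96154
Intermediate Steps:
v(p) = -4*p² - 2*p (v(p) = -2*((p² + p*p) + p) = -2*((p² + p²) + p) = -2*(2*p² + p) = -2*(p + 2*p²) = -4*p² - 2*p)
L = -½ (L = -6/12 = -6*1/12 = -½ ≈ -0.50000)
L + v(-3)/(34 + 31) = -½ + (-2*(-3)*(1 + 2*(-3)))/(34 + 31) = -½ + (-2*(-3)*(1 - 6))/65 = -½ + (-2*(-3)*(-5))/65 = -½ + (1/65)*(-30) = -½ - 6/13 = -25/26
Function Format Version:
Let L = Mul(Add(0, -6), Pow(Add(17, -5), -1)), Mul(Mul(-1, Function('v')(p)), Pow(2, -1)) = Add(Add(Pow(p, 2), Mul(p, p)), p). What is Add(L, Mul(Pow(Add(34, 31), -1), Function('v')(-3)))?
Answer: Rational(-25, 26) ≈ -0.96154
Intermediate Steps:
Function('v')(p) = Add(Mul(-4, Pow(p, 2)), Mul(-2, p)) (Function('v')(p) = Mul(-2, Add(Add(Pow(p, 2), Mul(p, p)), p)) = Mul(-2, Add(Add(Pow(p, 2), Pow(p, 2)), p)) = Mul(-2, Add(Mul(2, Pow(p, 2)), p)) = Mul(-2, Add(p, Mul(2, Pow(p, 2)))) = Add(Mul(-4, Pow(p, 2)), Mul(-2, p)))
L = Rational(-1, 2) (L = Mul(-6, Pow(12, -1)) = Mul(-6, Rational(1, 12)) = Rational(-1, 2) ≈ -0.50000)
Add(L, Mul(Pow(Add(34, 31), -1), Function('v')(-3))) = Add(Rational(-1, 2), Mul(Pow(Add(34, 31), -1), Mul(-2, -3, Add(1, Mul(2, -3))))) = Add(Rational(-1, 2), Mul(Pow(65, -1), Mul(-2, -3, Add(1, -6)))) = Add(Rational(-1, 2), Mul(Rational(1, 65), Mul(-2, -3, -5))) = Add(Rational(-1, 2), Mul(Rational(1, 65), -30)) = Add(Rational(-1, 2), Rational(-6, 13)) = Rational(-25, 26)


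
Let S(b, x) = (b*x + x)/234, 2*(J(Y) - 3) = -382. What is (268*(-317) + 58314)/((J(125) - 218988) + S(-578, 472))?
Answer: 1558557/12889882 ≈ 0.12091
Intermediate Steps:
J(Y) = -188 (J(Y) = 3 + (½)*(-382) = 3 - 191 = -188)
S(b, x) = x/234 + b*x/234 (S(b, x) = (x + b*x)*(1/234) = x/234 + b*x/234)
(268*(-317) + 58314)/((J(125) - 218988) + S(-578, 472)) = (268*(-317) + 58314)/((-188 - 218988) + (1/234)*472*(1 - 578)) = (-84956 + 58314)/(-219176 + (1/234)*472*(-577)) = -26642/(-219176 - 136172/117) = -26642/(-25779764/117) = -26642*(-117/25779764) = 1558557/12889882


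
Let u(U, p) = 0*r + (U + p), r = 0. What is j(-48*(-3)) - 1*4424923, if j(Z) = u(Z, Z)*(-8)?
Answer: -4427227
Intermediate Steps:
u(U, p) = U + p (u(U, p) = 0*0 + (U + p) = 0 + (U + p) = U + p)
j(Z) = -16*Z (j(Z) = (Z + Z)*(-8) = (2*Z)*(-8) = -16*Z)
j(-48*(-3)) - 1*4424923 = -(-768)*(-3) - 1*4424923 = -16*144 - 4424923 = -2304 - 4424923 = -4427227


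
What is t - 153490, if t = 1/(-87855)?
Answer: -13484863951/87855 ≈ -1.5349e+5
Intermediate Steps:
t = -1/87855 ≈ -1.1382e-5
t - 153490 = -1/87855 - 153490 = -13484863951/87855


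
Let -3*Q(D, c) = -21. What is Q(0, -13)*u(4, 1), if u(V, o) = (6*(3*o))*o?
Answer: 126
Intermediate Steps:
u(V, o) = 18*o² (u(V, o) = (18*o)*o = 18*o²)
Q(D, c) = 7 (Q(D, c) = -⅓*(-21) = 7)
Q(0, -13)*u(4, 1) = 7*(18*1²) = 7*(18*1) = 7*18 = 126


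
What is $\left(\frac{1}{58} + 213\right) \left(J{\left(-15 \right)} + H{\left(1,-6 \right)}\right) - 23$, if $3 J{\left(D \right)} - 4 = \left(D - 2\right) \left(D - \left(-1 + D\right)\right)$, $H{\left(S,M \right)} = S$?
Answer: $- \frac{63776}{87} \approx -733.06$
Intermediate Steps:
$J{\left(D \right)} = \frac{2}{3} + \frac{D}{3}$ ($J{\left(D \right)} = \frac{4}{3} + \frac{\left(D - 2\right) \left(D - \left(-1 + D\right)\right)}{3} = \frac{4}{3} + \frac{\left(-2 + D\right) 1}{3} = \frac{4}{3} + \frac{-2 + D}{3} = \frac{4}{3} + \left(- \frac{2}{3} + \frac{D}{3}\right) = \frac{2}{3} + \frac{D}{3}$)
$\left(\frac{1}{58} + 213\right) \left(J{\left(-15 \right)} + H{\left(1,-6 \right)}\right) - 23 = \left(\frac{1}{58} + 213\right) \left(\left(\frac{2}{3} + \frac{1}{3} \left(-15\right)\right) + 1\right) - 23 = \left(\frac{1}{58} + 213\right) \left(\left(\frac{2}{3} - 5\right) + 1\right) - 23 = \frac{12355 \left(- \frac{13}{3} + 1\right)}{58} - 23 = \frac{12355}{58} \left(- \frac{10}{3}\right) - 23 = - \frac{61775}{87} - 23 = - \frac{63776}{87}$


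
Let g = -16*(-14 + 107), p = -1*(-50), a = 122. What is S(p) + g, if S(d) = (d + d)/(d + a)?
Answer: -63959/43 ≈ -1487.4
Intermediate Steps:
p = 50
S(d) = 2*d/(122 + d) (S(d) = (d + d)/(d + 122) = (2*d)/(122 + d) = 2*d/(122 + d))
g = -1488 (g = -16*93 = -1488)
S(p) + g = 2*50/(122 + 50) - 1488 = 2*50/172 - 1488 = 2*50*(1/172) - 1488 = 25/43 - 1488 = -63959/43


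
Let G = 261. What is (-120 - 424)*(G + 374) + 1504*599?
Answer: 555456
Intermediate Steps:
(-120 - 424)*(G + 374) + 1504*599 = (-120 - 424)*(261 + 374) + 1504*599 = -544*635 + 900896 = -345440 + 900896 = 555456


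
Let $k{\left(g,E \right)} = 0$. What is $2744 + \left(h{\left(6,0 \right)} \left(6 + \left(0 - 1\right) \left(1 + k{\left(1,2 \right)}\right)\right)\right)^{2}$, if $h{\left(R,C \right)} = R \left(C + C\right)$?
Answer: $2744$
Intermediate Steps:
$h{\left(R,C \right)} = 2 C R$ ($h{\left(R,C \right)} = R 2 C = 2 C R$)
$2744 + \left(h{\left(6,0 \right)} \left(6 + \left(0 - 1\right) \left(1 + k{\left(1,2 \right)}\right)\right)\right)^{2} = 2744 + \left(2 \cdot 0 \cdot 6 \left(6 + \left(0 - 1\right) \left(1 + 0\right)\right)\right)^{2} = 2744 + \left(0 \left(6 - 1\right)\right)^{2} = 2744 + \left(0 \cdot 5\right)^{2} = 2744 + 0^{2} = 2744 + 0 = 2744$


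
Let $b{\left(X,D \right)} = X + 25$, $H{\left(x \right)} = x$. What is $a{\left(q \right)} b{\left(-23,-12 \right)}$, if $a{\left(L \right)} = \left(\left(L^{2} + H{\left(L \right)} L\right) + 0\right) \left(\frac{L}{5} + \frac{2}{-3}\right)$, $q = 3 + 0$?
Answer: $- \frac{12}{5} \approx -2.4$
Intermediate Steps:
$q = 3$
$a{\left(L \right)} = 2 L^{2} \left(- \frac{2}{3} + \frac{L}{5}\right)$ ($a{\left(L \right)} = \left(\left(L^{2} + L L\right) + 0\right) \left(\frac{L}{5} + \frac{2}{-3}\right) = \left(\left(L^{2} + L^{2}\right) + 0\right) \left(L \frac{1}{5} + 2 \left(- \frac{1}{3}\right)\right) = \left(2 L^{2} + 0\right) \left(\frac{L}{5} - \frac{2}{3}\right) = 2 L^{2} \left(- \frac{2}{3} + \frac{L}{5}\right)$)
$b{\left(X,D \right)} = 25 + X$
$a{\left(q \right)} b{\left(-23,-12 \right)} = \frac{2 \cdot 3^{2} \left(-10 + 3 \cdot 3\right)}{15} \left(25 - 23\right) = \frac{2}{15} \cdot 9 \left(-10 + 9\right) 2 = \frac{2}{15} \cdot 9 \left(-1\right) 2 = \left(- \frac{6}{5}\right) 2 = - \frac{12}{5}$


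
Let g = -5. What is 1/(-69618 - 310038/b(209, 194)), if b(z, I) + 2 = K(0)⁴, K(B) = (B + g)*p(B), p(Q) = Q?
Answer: 1/85401 ≈ 1.1709e-5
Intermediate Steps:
K(B) = B*(-5 + B) (K(B) = (B - 5)*B = (-5 + B)*B = B*(-5 + B))
b(z, I) = -2 (b(z, I) = -2 + (0*(-5 + 0))⁴ = -2 + (0*(-5))⁴ = -2 + 0⁴ = -2 + 0 = -2)
1/(-69618 - 310038/b(209, 194)) = 1/(-69618 - 310038/(-2)) = 1/(-69618 - 310038*(-½)) = 1/(-69618 + 155019) = 1/85401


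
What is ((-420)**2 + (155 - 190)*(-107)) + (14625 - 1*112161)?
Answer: 82609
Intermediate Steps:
((-420)**2 + (155 - 190)*(-107)) + (14625 - 1*112161) = (176400 - 35*(-107)) + (14625 - 112161) = (176400 + 3745) - 97536 = 180145 - 97536 = 82609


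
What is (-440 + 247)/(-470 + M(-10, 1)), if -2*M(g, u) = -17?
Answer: 386/923 ≈ 0.41820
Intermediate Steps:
M(g, u) = 17/2 (M(g, u) = -½*(-17) = 17/2)
(-440 + 247)/(-470 + M(-10, 1)) = (-440 + 247)/(-470 + 17/2) = -193/(-923/2) = -193*(-2/923) = 386/923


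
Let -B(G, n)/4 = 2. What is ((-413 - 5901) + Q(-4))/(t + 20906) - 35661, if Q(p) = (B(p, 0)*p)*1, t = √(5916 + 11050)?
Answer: -865864043309/24280215 + 349*√16966/24280215 ≈ -35661.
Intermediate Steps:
B(G, n) = -8 (B(G, n) = -4*2 = -8)
t = √16966 ≈ 130.25
Q(p) = -8*p (Q(p) = -8*p*1 = -8*p)
((-413 - 5901) + Q(-4))/(t + 20906) - 35661 = ((-413 - 5901) - 8*(-4))/(√16966 + 20906) - 35661 = (-6314 + 32)/(20906 + √16966) - 35661 = -6282/(20906 + √16966) - 35661 = -35661 - 6282/(20906 + √16966)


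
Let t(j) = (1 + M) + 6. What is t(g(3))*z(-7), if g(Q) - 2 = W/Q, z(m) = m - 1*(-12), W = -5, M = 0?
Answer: 35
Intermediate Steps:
z(m) = 12 + m (z(m) = m + 12 = 12 + m)
g(Q) = 2 - 5/Q
t(j) = 7 (t(j) = (1 + 0) + 6 = 1 + 6 = 7)
t(g(3))*z(-7) = 7*(12 - 7) = 7*5 = 35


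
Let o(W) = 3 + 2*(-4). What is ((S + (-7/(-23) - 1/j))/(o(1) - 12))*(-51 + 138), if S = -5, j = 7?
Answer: 67773/2737 ≈ 24.762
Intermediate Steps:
o(W) = -5 (o(W) = 3 - 8 = -5)
((S + (-7/(-23) - 1/j))/(o(1) - 12))*(-51 + 138) = ((-5 + (-7/(-23) - 1/7))/(-5 - 12))*(-51 + 138) = ((-5 + (-7*(-1/23) - 1*⅐))/(-17))*87 = ((-5 + (7/23 - ⅐))*(-1/17))*87 = ((-5 + 26/161)*(-1/17))*87 = -779/161*(-1/17)*87 = (779/2737)*87 = 67773/2737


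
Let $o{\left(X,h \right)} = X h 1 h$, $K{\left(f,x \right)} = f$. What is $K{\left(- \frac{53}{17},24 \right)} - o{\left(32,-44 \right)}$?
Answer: $- \frac{1053237}{17} \approx -61955.0$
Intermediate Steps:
$o{\left(X,h \right)} = X h^{2}$ ($o{\left(X,h \right)} = X h h = X h^{2}$)
$K{\left(- \frac{53}{17},24 \right)} - o{\left(32,-44 \right)} = - \frac{53}{17} - 32 \left(-44\right)^{2} = \left(-53\right) \frac{1}{17} - 32 \cdot 1936 = - \frac{53}{17} - 61952 = - \frac{1053237}{17}$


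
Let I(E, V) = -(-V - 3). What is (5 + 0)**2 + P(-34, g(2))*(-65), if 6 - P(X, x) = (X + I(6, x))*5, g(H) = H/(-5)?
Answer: -10570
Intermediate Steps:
g(H) = -H/5 (g(H) = H*(-1/5) = -H/5)
I(E, V) = 3 + V (I(E, V) = -(-3 - V) = 3 + V)
P(X, x) = -9 - 5*X - 5*x (P(X, x) = 6 - (X + (3 + x))*5 = 6 - (3 + X + x)*5 = 6 - (15 + 5*X + 5*x) = 6 + (-15 - 5*X - 5*x) = -9 - 5*X - 5*x)
(5 + 0)**2 + P(-34, g(2))*(-65) = (5 + 0)**2 + (-9 - 5*(-34) - (-1)*2)*(-65) = 5**2 + (-9 + 170 - 5*(-2/5))*(-65) = 25 + (-9 + 170 + 2)*(-65) = 25 + 163*(-65) = 25 - 10595 = -10570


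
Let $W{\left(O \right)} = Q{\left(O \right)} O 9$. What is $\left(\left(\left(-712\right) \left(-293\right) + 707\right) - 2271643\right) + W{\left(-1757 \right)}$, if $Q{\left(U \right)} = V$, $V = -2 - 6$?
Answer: $-1935816$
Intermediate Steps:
$V = -8$ ($V = -2 - 6 = -8$)
$Q{\left(U \right)} = -8$
$W{\left(O \right)} = - 72 O$ ($W{\left(O \right)} = - 8 O 9 = - 72 O$)
$\left(\left(\left(-712\right) \left(-293\right) + 707\right) - 2271643\right) + W{\left(-1757 \right)} = \left(\left(\left(-712\right) \left(-293\right) + 707\right) - 2271643\right) - -126504 = \left(\left(208616 + 707\right) - 2271643\right) + 126504 = \left(209323 - 2271643\right) + 126504 = -2062320 + 126504 = -1935816$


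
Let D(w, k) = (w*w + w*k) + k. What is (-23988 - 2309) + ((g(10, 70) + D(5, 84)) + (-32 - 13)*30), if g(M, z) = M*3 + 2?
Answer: -27086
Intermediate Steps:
D(w, k) = k + w² + k*w (D(w, k) = (w² + k*w) + k = k + w² + k*w)
g(M, z) = 2 + 3*M (g(M, z) = 3*M + 2 = 2 + 3*M)
(-23988 - 2309) + ((g(10, 70) + D(5, 84)) + (-32 - 13)*30) = (-23988 - 2309) + (((2 + 3*10) + (84 + 5² + 84*5)) + (-32 - 13)*30) = -26297 + (((2 + 30) + (84 + 25 + 420)) - 45*30) = -26297 + ((32 + 529) - 1350) = -26297 + (561 - 1350) = -26297 - 789 = -27086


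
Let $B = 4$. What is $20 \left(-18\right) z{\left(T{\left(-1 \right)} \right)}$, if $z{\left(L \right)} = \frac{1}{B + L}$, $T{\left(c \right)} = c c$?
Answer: $-72$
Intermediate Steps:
$T{\left(c \right)} = c^{2}$
$z{\left(L \right)} = \frac{1}{4 + L}$
$20 \left(-18\right) z{\left(T{\left(-1 \right)} \right)} = \frac{20 \left(-18\right)}{4 + \left(-1\right)^{2}} = - \frac{360}{4 + 1} = - \frac{360}{5} = \left(-360\right) \frac{1}{5} = -72$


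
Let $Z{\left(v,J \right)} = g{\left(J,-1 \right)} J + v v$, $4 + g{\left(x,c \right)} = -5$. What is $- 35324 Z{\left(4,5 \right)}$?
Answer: $1024396$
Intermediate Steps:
$g{\left(x,c \right)} = -9$ ($g{\left(x,c \right)} = -4 - 5 = -9$)
$Z{\left(v,J \right)} = v^{2} - 9 J$ ($Z{\left(v,J \right)} = - 9 J + v v = - 9 J + v^{2} = v^{2} - 9 J$)
$- 35324 Z{\left(4,5 \right)} = - 35324 \left(4^{2} - 45\right) = - 35324 \left(16 - 45\right) = \left(-35324\right) \left(-29\right) = 1024396$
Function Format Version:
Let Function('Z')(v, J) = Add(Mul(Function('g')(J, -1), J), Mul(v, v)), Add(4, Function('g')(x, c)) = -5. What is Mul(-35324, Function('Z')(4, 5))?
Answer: 1024396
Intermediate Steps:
Function('g')(x, c) = -9 (Function('g')(x, c) = Add(-4, -5) = -9)
Function('Z')(v, J) = Add(Pow(v, 2), Mul(-9, J)) (Function('Z')(v, J) = Add(Mul(-9, J), Mul(v, v)) = Add(Mul(-9, J), Pow(v, 2)) = Add(Pow(v, 2), Mul(-9, J)))
Mul(-35324, Function('Z')(4, 5)) = Mul(-35324, Add(Pow(4, 2), Mul(-9, 5))) = Mul(-35324, Add(16, -45)) = Mul(-35324, -29) = 1024396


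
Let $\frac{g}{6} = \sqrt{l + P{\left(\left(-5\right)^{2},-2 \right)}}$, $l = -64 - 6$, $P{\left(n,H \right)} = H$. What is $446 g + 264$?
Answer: $264 + 16056 i \sqrt{2} \approx 264.0 + 22707.0 i$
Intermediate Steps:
$l = -70$ ($l = -64 - 6 = -70$)
$g = 36 i \sqrt{2}$ ($g = 6 \sqrt{-70 - 2} = 6 \sqrt{-72} = 6 \cdot 6 i \sqrt{2} = 36 i \sqrt{2} \approx 50.912 i$)
$446 g + 264 = 446 \cdot 36 i \sqrt{2} + 264 = 16056 i \sqrt{2} + 264 = 264 + 16056 i \sqrt{2}$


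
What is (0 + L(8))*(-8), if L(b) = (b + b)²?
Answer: -2048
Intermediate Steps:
L(b) = 4*b² (L(b) = (2*b)² = 4*b²)
(0 + L(8))*(-8) = (0 + 4*8²)*(-8) = (0 + 4*64)*(-8) = (0 + 256)*(-8) = 256*(-8) = -2048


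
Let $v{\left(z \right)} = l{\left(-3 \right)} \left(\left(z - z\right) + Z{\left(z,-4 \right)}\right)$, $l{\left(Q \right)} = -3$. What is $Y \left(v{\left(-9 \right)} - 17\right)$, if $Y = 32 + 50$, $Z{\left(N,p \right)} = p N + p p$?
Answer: $-14186$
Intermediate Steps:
$Z{\left(N,p \right)} = p^{2} + N p$ ($Z{\left(N,p \right)} = N p + p^{2} = p^{2} + N p$)
$v{\left(z \right)} = -48 + 12 z$ ($v{\left(z \right)} = - 3 \left(\left(z - z\right) - 4 \left(z - 4\right)\right) = - 3 \left(0 - 4 \left(-4 + z\right)\right) = - 3 \left(0 - \left(-16 + 4 z\right)\right) = - 3 \left(16 - 4 z\right) = -48 + 12 z$)
$Y = 82$
$Y \left(v{\left(-9 \right)} - 17\right) = 82 \left(\left(-48 + 12 \left(-9\right)\right) - 17\right) = 82 \left(\left(-48 - 108\right) - 17\right) = 82 \left(-156 - 17\right) = 82 \left(-173\right) = -14186$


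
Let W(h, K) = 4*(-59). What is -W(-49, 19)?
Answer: 236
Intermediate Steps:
W(h, K) = -236
-W(-49, 19) = -1*(-236) = 236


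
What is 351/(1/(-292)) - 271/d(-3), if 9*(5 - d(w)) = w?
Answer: -1640685/16 ≈ -1.0254e+5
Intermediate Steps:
d(w) = 5 - w/9
351/(1/(-292)) - 271/d(-3) = 351/(1/(-292)) - 271/(5 - 1/9*(-3)) = 351/(-1/292) - 271/(5 + 1/3) = 351*(-292) - 271/16/3 = -102492 - 271*3/16 = -102492 - 813/16 = -1640685/16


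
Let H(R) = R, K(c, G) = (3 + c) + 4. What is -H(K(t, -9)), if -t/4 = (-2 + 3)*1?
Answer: -3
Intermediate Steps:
t = -4 (t = -4*(-2 + 3) = -4 ≈ -4.0000)
K(c, G) = 7 + c
-H(K(t, -9)) = -(7 - 4) = -1*3 = -3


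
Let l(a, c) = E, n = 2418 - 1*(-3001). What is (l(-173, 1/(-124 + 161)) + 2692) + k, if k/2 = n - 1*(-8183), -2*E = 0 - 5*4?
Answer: 29906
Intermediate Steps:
n = 5419 (n = 2418 + 3001 = 5419)
E = 10 (E = -(0 - 5*4)/2 = -(0 - 20)/2 = -½*(-20) = 10)
l(a, c) = 10
k = 27204 (k = 2*(5419 - 1*(-8183)) = 2*(5419 + 8183) = 2*13602 = 27204)
(l(-173, 1/(-124 + 161)) + 2692) + k = (10 + 2692) + 27204 = 2702 + 27204 = 29906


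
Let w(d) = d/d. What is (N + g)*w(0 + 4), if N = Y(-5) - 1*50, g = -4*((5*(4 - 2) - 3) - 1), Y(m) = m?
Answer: -79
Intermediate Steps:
w(d) = 1
g = -24 (g = -4*((5*2 - 3) - 1) = -4*((10 - 3) - 1) = -4*(7 - 1) = -4*6 = -24)
N = -55 (N = -5 - 1*50 = -5 - 50 = -55)
(N + g)*w(0 + 4) = (-55 - 24)*1 = -79*1 = -79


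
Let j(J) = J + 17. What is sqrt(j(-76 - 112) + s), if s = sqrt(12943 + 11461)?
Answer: sqrt(-171 + 2*sqrt(6101)) ≈ 3.8448*I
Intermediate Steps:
j(J) = 17 + J
s = 2*sqrt(6101) (s = sqrt(24404) = 2*sqrt(6101) ≈ 156.22)
sqrt(j(-76 - 112) + s) = sqrt((17 + (-76 - 112)) + 2*sqrt(6101)) = sqrt((17 - 188) + 2*sqrt(6101)) = sqrt(-171 + 2*sqrt(6101))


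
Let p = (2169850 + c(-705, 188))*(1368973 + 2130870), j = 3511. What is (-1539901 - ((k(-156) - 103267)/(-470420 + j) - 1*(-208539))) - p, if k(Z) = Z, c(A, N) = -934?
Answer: -3544244226851574275/466909 ≈ -7.5909e+12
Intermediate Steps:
p = 7590865480188 (p = (2169850 - 934)*(1368973 + 2130870) = 2168916*3499843 = 7590865480188)
(-1539901 - ((k(-156) - 103267)/(-470420 + j) - 1*(-208539))) - p = (-1539901 - ((-156 - 103267)/(-470420 + 3511) - 1*(-208539))) - 1*7590865480188 = (-1539901 - (-103423/(-466909) + 208539)) - 7590865480188 = (-1539901 - (-103423*(-1/466909) + 208539)) - 7590865480188 = (-1539901 - (103423/466909 + 208539)) - 7590865480188 = (-1539901 - 1*97368839374/466909) - 7590865480188 = (-1539901 - 97368839374/466909) - 7590865480188 = -816362475383/466909 - 7590865480188 = -3544244226851574275/466909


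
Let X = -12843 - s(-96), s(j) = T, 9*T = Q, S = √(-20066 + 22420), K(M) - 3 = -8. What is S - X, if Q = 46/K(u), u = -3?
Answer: 577889/45 + √2354 ≈ 12891.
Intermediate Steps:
K(M) = -5 (K(M) = 3 - 8 = -5)
Q = -46/5 (Q = 46/(-5) = 46*(-⅕) = -46/5 ≈ -9.2000)
S = √2354 ≈ 48.518
T = -46/45 (T = (⅑)*(-46/5) = -46/45 ≈ -1.0222)
s(j) = -46/45
X = -577889/45 (X = -12843 - 1*(-46/45) = -12843 + 46/45 = -577889/45 ≈ -12842.)
S - X = √2354 - 1*(-577889/45) = √2354 + 577889/45 = 577889/45 + √2354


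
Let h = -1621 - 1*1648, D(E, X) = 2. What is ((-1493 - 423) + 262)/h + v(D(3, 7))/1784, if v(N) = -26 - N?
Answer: 714801/1457974 ≈ 0.49027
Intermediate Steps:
h = -3269 (h = -1621 - 1648 = -3269)
((-1493 - 423) + 262)/h + v(D(3, 7))/1784 = ((-1493 - 423) + 262)/(-3269) + (-26 - 1*2)/1784 = (-1916 + 262)*(-1/3269) + (-26 - 2)*(1/1784) = -1654*(-1/3269) - 28*1/1784 = 1654/3269 - 7/446 = 714801/1457974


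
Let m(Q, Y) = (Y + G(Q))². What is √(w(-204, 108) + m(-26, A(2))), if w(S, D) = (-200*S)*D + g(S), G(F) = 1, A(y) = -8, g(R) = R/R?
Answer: 5*√176258 ≈ 2099.2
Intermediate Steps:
g(R) = 1
w(S, D) = 1 - 200*D*S (w(S, D) = (-200*S)*D + 1 = -200*D*S + 1 = 1 - 200*D*S)
m(Q, Y) = (1 + Y)² (m(Q, Y) = (Y + 1)² = (1 + Y)²)
√(w(-204, 108) + m(-26, A(2))) = √((1 - 200*108*(-204)) + (1 - 8)²) = √((1 + 4406400) + (-7)²) = √(4406401 + 49) = √4406450 = 5*√176258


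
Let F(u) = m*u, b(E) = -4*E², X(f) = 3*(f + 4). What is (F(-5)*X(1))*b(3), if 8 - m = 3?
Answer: 13500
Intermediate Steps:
m = 5 (m = 8 - 1*3 = 8 - 3 = 5)
X(f) = 12 + 3*f (X(f) = 3*(4 + f) = 12 + 3*f)
F(u) = 5*u
(F(-5)*X(1))*b(3) = ((5*(-5))*(12 + 3*1))*(-4*3²) = (-25*(12 + 3))*(-4*9) = -25*15*(-36) = -375*(-36) = 13500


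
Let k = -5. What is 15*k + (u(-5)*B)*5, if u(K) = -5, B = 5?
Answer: -200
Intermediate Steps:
15*k + (u(-5)*B)*5 = 15*(-5) - 5*5*5 = -75 - 25*5 = -75 - 125 = -200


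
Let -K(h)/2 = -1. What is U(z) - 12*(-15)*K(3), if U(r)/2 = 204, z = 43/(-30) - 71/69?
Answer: 768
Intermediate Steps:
z = -1699/690 (z = 43*(-1/30) - 71*1/69 = -43/30 - 71/69 = -1699/690 ≈ -2.4623)
K(h) = 2 (K(h) = -2*(-1) = 2)
U(r) = 408 (U(r) = 2*204 = 408)
U(z) - 12*(-15)*K(3) = 408 - 12*(-15)*2 = 408 - (-180)*2 = 408 - 1*(-360) = 408 + 360 = 768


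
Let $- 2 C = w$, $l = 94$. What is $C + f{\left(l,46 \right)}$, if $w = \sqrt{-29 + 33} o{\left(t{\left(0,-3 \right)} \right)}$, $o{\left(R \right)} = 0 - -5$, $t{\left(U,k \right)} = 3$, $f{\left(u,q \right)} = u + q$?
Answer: $135$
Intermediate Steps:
$f{\left(u,q \right)} = q + u$
$o{\left(R \right)} = 5$ ($o{\left(R \right)} = 0 + 5 = 5$)
$w = 10$ ($w = \sqrt{-29 + 33} \cdot 5 = \sqrt{4} \cdot 5 = 2 \cdot 5 = 10$)
$C = -5$ ($C = \left(- \frac{1}{2}\right) 10 = -5$)
$C + f{\left(l,46 \right)} = -5 + \left(46 + 94\right) = -5 + 140 = 135$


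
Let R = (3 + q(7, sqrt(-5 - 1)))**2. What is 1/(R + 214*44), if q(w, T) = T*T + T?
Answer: I/(6*sqrt(6) + 9419*I) ≈ 0.00010617 + 1.6566e-7*I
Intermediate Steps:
q(w, T) = T + T**2 (q(w, T) = T**2 + T = T + T**2)
R = (3 + I*sqrt(6)*(1 + I*sqrt(6)))**2 (R = (3 + sqrt(-5 - 1)*(1 + sqrt(-5 - 1)))**2 = (3 + sqrt(-6)*(1 + sqrt(-6)))**2 = (3 + (I*sqrt(6))*(1 + I*sqrt(6)))**2 = (3 + I*sqrt(6)*(1 + I*sqrt(6)))**2 ≈ 3.0 - 14.697*I)
1/(R + 214*44) = 1/((3 - 6*I*sqrt(6)) + 214*44) = 1/((3 - 6*I*sqrt(6)) + 9416) = 1/(9419 - 6*I*sqrt(6))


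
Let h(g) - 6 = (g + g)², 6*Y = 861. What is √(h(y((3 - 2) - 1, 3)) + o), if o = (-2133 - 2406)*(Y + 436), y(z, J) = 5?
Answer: I*√10520978/2 ≈ 1621.8*I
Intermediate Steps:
Y = 287/2 (Y = (⅙)*861 = 287/2 ≈ 143.50)
h(g) = 6 + 4*g² (h(g) = 6 + (g + g)² = 6 + (2*g)² = 6 + 4*g²)
o = -5260701/2 (o = (-2133 - 2406)*(287/2 + 436) = -4539*1159/2 = -5260701/2 ≈ -2.6304e+6)
√(h(y((3 - 2) - 1, 3)) + o) = √((6 + 4*5²) - 5260701/2) = √((6 + 4*25) - 5260701/2) = √((6 + 100) - 5260701/2) = √(106 - 5260701/2) = √(-5260489/2) = I*√10520978/2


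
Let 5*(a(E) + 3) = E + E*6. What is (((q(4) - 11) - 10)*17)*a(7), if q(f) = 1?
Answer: -2312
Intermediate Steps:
a(E) = -3 + 7*E/5 (a(E) = -3 + (E + E*6)/5 = -3 + (E + 6*E)/5 = -3 + (7*E)/5 = -3 + 7*E/5)
(((q(4) - 11) - 10)*17)*a(7) = (((1 - 11) - 10)*17)*(-3 + (7/5)*7) = ((-10 - 10)*17)*(-3 + 49/5) = -20*17*(34/5) = -340*34/5 = -2312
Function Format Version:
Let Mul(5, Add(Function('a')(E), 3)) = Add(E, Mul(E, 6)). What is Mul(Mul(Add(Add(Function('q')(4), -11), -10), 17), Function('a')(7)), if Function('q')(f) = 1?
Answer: -2312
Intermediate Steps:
Function('a')(E) = Add(-3, Mul(Rational(7, 5), E)) (Function('a')(E) = Add(-3, Mul(Rational(1, 5), Add(E, Mul(E, 6)))) = Add(-3, Mul(Rational(1, 5), Add(E, Mul(6, E)))) = Add(-3, Mul(Rational(1, 5), Mul(7, E))) = Add(-3, Mul(Rational(7, 5), E)))
Mul(Mul(Add(Add(Function('q')(4), -11), -10), 17), Function('a')(7)) = Mul(Mul(Add(Add(1, -11), -10), 17), Add(-3, Mul(Rational(7, 5), 7))) = Mul(Mul(Add(-10, -10), 17), Add(-3, Rational(49, 5))) = Mul(Mul(-20, 17), Rational(34, 5)) = Mul(-340, Rational(34, 5)) = -2312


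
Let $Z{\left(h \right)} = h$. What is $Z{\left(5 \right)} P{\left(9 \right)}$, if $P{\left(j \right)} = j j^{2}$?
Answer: $3645$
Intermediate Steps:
$P{\left(j \right)} = j^{3}$
$Z{\left(5 \right)} P{\left(9 \right)} = 5 \cdot 9^{3} = 5 \cdot 729 = 3645$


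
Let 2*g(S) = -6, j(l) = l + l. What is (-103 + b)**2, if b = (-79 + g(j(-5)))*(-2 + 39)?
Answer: 9840769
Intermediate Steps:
j(l) = 2*l
g(S) = -3 (g(S) = (1/2)*(-6) = -3)
b = -3034 (b = (-79 - 3)*(-2 + 39) = -82*37 = -3034)
(-103 + b)**2 = (-103 - 3034)**2 = (-3137)**2 = 9840769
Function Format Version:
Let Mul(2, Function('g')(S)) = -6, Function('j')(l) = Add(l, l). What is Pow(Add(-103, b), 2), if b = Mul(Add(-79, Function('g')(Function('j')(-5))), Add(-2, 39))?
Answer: 9840769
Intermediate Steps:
Function('j')(l) = Mul(2, l)
Function('g')(S) = -3 (Function('g')(S) = Mul(Rational(1, 2), -6) = -3)
b = -3034 (b = Mul(Add(-79, -3), Add(-2, 39)) = Mul(-82, 37) = -3034)
Pow(Add(-103, b), 2) = Pow(Add(-103, -3034), 2) = Pow(-3137, 2) = 9840769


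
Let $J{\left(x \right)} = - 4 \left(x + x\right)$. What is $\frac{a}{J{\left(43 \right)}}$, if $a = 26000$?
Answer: $- \frac{3250}{43} \approx -75.581$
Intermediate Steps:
$J{\left(x \right)} = - 8 x$ ($J{\left(x \right)} = - 4 \cdot 2 x = - 8 x$)
$\frac{a}{J{\left(43 \right)}} = \frac{26000}{\left(-8\right) 43} = \frac{26000}{-344} = 26000 \left(- \frac{1}{344}\right) = - \frac{3250}{43}$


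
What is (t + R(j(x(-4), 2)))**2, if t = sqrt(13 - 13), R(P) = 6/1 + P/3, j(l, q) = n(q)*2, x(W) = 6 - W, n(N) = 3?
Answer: 64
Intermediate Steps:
j(l, q) = 6 (j(l, q) = 3*2 = 6)
R(P) = 6 + P/3 (R(P) = 6*1 + P*(1/3) = 6 + P/3)
t = 0 (t = sqrt(0) = 0)
(t + R(j(x(-4), 2)))**2 = (0 + (6 + (1/3)*6))**2 = (0 + (6 + 2))**2 = (0 + 8)**2 = 8**2 = 64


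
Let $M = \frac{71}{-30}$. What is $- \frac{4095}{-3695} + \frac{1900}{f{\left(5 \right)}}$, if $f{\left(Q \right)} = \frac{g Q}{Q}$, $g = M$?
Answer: $- \frac{42064851}{52469} \approx -801.71$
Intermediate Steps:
$M = - \frac{71}{30}$ ($M = 71 \left(- \frac{1}{30}\right) = - \frac{71}{30} \approx -2.3667$)
$g = - \frac{71}{30} \approx -2.3667$
$f{\left(Q \right)} = - \frac{71}{30}$ ($f{\left(Q \right)} = \frac{\left(- \frac{71}{30}\right) Q}{Q} = - \frac{71}{30}$)
$- \frac{4095}{-3695} + \frac{1900}{f{\left(5 \right)}} = - \frac{4095}{-3695} + \frac{1900}{- \frac{71}{30}} = \left(-4095\right) \left(- \frac{1}{3695}\right) + 1900 \left(- \frac{30}{71}\right) = \frac{819}{739} - \frac{57000}{71} = - \frac{42064851}{52469}$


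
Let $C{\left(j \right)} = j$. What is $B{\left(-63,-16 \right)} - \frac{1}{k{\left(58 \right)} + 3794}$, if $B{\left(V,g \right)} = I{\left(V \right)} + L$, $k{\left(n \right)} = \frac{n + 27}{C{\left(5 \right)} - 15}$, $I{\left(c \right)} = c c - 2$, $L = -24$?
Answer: $\frac{29852451}{7571} \approx 3943.0$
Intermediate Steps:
$I{\left(c \right)} = -2 + c^{2}$ ($I{\left(c \right)} = c^{2} - 2 = -2 + c^{2}$)
$k{\left(n \right)} = - \frac{27}{10} - \frac{n}{10}$ ($k{\left(n \right)} = \frac{n + 27}{5 - 15} = \frac{27 + n}{-10} = \left(27 + n\right) \left(- \frac{1}{10}\right) = - \frac{27}{10} - \frac{n}{10}$)
$B{\left(V,g \right)} = -26 + V^{2}$ ($B{\left(V,g \right)} = \left(-2 + V^{2}\right) - 24 = -26 + V^{2}$)
$B{\left(-63,-16 \right)} - \frac{1}{k{\left(58 \right)} + 3794} = \left(-26 + \left(-63\right)^{2}\right) - \frac{1}{\left(- \frac{27}{10} - \frac{29}{5}\right) + 3794} = \left(-26 + 3969\right) - \frac{1}{\left(- \frac{27}{10} - \frac{29}{5}\right) + 3794} = 3943 - \frac{1}{- \frac{17}{2} + 3794} = 3943 - \frac{1}{\frac{7571}{2}} = 3943 - \frac{2}{7571} = \frac{29852451}{7571}$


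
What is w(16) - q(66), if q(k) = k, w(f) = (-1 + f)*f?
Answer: 174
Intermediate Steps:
w(f) = f*(-1 + f)
w(16) - q(66) = 16*(-1 + 16) - 1*66 = 16*15 - 66 = 240 - 66 = 174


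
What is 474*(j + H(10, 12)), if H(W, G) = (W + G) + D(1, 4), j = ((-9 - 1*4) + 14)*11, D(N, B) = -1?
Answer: 15168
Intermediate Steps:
j = 11 (j = ((-9 - 4) + 14)*11 = (-13 + 14)*11 = 1*11 = 11)
H(W, G) = -1 + G + W (H(W, G) = (W + G) - 1 = (G + W) - 1 = -1 + G + W)
474*(j + H(10, 12)) = 474*(11 + (-1 + 12 + 10)) = 474*(11 + 21) = 474*32 = 15168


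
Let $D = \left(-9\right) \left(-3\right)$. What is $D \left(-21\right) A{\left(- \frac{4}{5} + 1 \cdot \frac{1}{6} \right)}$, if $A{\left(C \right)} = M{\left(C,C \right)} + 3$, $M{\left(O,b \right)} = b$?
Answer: $- \frac{13419}{10} \approx -1341.9$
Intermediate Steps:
$D = 27$
$A{\left(C \right)} = 3 + C$ ($A{\left(C \right)} = C + 3 = 3 + C$)
$D \left(-21\right) A{\left(- \frac{4}{5} + 1 \cdot \frac{1}{6} \right)} = 27 \left(-21\right) \left(3 + \left(- \frac{4}{5} + 1 \cdot \frac{1}{6}\right)\right) = - 567 \left(3 + \left(\left(-4\right) \frac{1}{5} + 1 \cdot \frac{1}{6}\right)\right) = - 567 \left(3 + \left(- \frac{4}{5} + \frac{1}{6}\right)\right) = - 567 \left(3 - \frac{19}{30}\right) = \left(-567\right) \frac{71}{30} = - \frac{13419}{10}$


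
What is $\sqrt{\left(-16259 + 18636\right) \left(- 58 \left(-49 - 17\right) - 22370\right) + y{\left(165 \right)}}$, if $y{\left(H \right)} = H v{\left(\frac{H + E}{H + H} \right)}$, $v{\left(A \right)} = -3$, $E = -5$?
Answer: $i \sqrt{44074829} \approx 6638.9 i$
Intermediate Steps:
$y{\left(H \right)} = - 3 H$ ($y{\left(H \right)} = H \left(-3\right) = - 3 H$)
$\sqrt{\left(-16259 + 18636\right) \left(- 58 \left(-49 - 17\right) - 22370\right) + y{\left(165 \right)}} = \sqrt{\left(-16259 + 18636\right) \left(- 58 \left(-49 - 17\right) - 22370\right) - 495} = \sqrt{2377 \left(\left(-58\right) \left(-66\right) - 22370\right) - 495} = \sqrt{2377 \left(3828 - 22370\right) - 495} = \sqrt{2377 \left(-18542\right) - 495} = \sqrt{-44074334 - 495} = \sqrt{-44074829} = i \sqrt{44074829}$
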